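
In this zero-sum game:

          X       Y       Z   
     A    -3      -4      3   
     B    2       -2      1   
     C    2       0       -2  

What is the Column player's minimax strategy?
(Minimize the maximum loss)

Column should play Y, value = 0

Work:
Column player minimizes Row's maximum payoff:
Column X: max payoff to Row = 2
Column Y: max payoff to Row = 0
Column Z: max payoff to Row = 3
Minimum is 0, achieved by column Y.
Minimax strategy: Y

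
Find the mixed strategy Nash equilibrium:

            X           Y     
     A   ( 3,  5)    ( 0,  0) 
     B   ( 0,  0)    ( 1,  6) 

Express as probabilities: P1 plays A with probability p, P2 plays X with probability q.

p = 0.5455, q = 0.25

Work:
Find probabilities that make opponent indifferent:
P2 chooses q to make P1 indifferent between A and B
P1 chooses p to make P2 indifferent between X and Y
Mixed NE: P1 plays (A: 0.5455, B: 0.4545), P2 plays (X: 0.25, Y: 0.75)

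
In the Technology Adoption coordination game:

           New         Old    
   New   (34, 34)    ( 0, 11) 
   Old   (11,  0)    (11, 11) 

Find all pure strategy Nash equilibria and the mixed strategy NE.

Pure NE: (New, New) and (Old, Old); Mixed NE: p = 0.3235, q = 0.3235

Work:
Check pure NE:
(New, New): (34, 34) - no unilateral deviation beneficial
(Old, Old): (11, 11) - no unilateral deviation beneficial
Mixed NE: P1 plays New with p = 0.3235, P2 plays New with q = 0.3235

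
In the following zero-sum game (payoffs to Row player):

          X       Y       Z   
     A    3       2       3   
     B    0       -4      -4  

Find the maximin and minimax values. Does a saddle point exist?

Maximin = 2, Minimax = 2, Saddle: True

Work:
Row minimums: [2, -4] → maximin = 2
Column maximums: [3, 2, 3] → minimax = 2
Saddle point exists! Game value = 2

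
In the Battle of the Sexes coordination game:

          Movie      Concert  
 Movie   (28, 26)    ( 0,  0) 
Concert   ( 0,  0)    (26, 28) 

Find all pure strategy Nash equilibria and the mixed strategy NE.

Pure NE: (Movie, Movie) and (Concert, Concert); Mixed NE: p = 0.5185, q = 0.4815

Work:
Check pure NE:
(Movie, Movie): (28, 26) - no unilateral deviation beneficial
(Concert, Concert): (26, 28) - no unilateral deviation beneficial
Mixed NE: P1 plays Movie with p = 0.5185, P2 plays Movie with q = 0.4815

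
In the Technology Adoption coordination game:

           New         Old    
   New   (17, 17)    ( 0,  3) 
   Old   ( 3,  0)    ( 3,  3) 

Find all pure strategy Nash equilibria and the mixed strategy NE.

Pure NE: (New, New) and (Old, Old); Mixed NE: p = 0.1765, q = 0.1765

Work:
Check pure NE:
(New, New): (17, 17) - no unilateral deviation beneficial
(Old, Old): (3, 3) - no unilateral deviation beneficial
Mixed NE: P1 plays New with p = 0.1765, P2 plays New with q = 0.1765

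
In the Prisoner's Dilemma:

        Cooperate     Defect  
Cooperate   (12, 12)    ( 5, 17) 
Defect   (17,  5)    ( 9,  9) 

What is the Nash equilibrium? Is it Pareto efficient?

(Defect, Defect) is NE; not Pareto efficient

Work:
Defect dominates Cooperate for both players:
If P2 cooperates: Defect (17) > Cooperate (12)
If P2 defects: Defect (9) > Cooperate (5)
NE: (Defect, Defect) with payoff (9, 9)
But (Cooperate, Cooperate) = (12, 12) Pareto dominates (9, 9)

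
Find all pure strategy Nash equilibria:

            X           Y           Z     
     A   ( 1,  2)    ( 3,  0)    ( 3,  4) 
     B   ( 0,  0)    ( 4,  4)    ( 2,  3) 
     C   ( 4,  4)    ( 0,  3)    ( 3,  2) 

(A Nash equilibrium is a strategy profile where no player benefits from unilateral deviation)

Nash equilibrium: (A, Z), (B, Y), (C, X)

Work:
Best responses:
  P1 vs X: payoffs [1, 0, 4] → best response C (payoff 4)
  P1 vs Y: payoffs [3, 4, 0] → best response B (payoff 4)
  P1 vs Z: payoffs [3, 2, 3] → best response A/C (payoff 3)
  P2 vs A: payoffs [2, 0, 4] → best response Z (payoff 4)
  P2 vs B: payoffs [0, 4, 3] → best response Y (payoff 4)
  P2 vs C: payoffs [4, 3, 2] → best response X (payoff 4)
Mutual best responses: (A,Z), (B,Y), (C,X) → Nash equilibria.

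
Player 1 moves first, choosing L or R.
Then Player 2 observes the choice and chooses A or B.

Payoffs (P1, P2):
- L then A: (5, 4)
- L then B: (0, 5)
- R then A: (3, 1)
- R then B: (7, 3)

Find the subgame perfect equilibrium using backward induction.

P1 plays R, P2 plays B after L and B after R; Payoff (7, 3)

Work:
Backward induction:
After L: P2 chooses B → P1 gets 0
After R: P2 chooses B → P1 gets 7
P1 chooses R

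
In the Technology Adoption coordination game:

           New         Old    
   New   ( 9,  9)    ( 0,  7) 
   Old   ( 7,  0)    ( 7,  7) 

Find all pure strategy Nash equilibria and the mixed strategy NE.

Pure NE: (New, New) and (Old, Old); Mixed NE: p = 0.7778, q = 0.7778

Work:
Check pure NE:
(New, New): (9, 9) - no unilateral deviation beneficial
(Old, Old): (7, 7) - no unilateral deviation beneficial
Mixed NE: P1 plays New with p = 0.7778, P2 plays New with q = 0.7778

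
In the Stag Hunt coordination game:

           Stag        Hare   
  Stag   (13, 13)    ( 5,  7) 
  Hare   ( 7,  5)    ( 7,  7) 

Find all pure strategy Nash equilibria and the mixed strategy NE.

Pure NE: (Stag, Stag) and (Hare, Hare); Mixed NE: p = 0.25, q = 0.25

Work:
Check pure NE:
(Stag, Stag): (13, 13) - no unilateral deviation beneficial
(Hare, Hare): (7, 7) - no unilateral deviation beneficial
Mixed NE: P1 plays Stag with p = 0.25, P2 plays Stag with q = 0.25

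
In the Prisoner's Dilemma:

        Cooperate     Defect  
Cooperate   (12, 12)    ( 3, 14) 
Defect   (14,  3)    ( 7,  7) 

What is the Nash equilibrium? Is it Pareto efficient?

(Defect, Defect) is NE; not Pareto efficient

Work:
Defect dominates Cooperate for both players:
If P2 cooperates: Defect (14) > Cooperate (12)
If P2 defects: Defect (7) > Cooperate (3)
NE: (Defect, Defect) with payoff (7, 7)
But (Cooperate, Cooperate) = (12, 12) Pareto dominates (7, 7)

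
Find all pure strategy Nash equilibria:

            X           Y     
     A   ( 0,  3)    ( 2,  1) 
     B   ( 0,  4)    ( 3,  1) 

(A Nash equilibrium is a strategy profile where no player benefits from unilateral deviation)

Nash equilibrium: (A, X), (B, X)

Work:
Best responses:
  P1 vs X: payoffs [0, 0] → best response A/B (payoff 0)
  P1 vs Y: payoffs [2, 3] → best response B (payoff 3)
  P2 vs A: payoffs [3, 1] → best response X (payoff 3)
  P2 vs B: payoffs [4, 1] → best response X (payoff 4)
Mutual best responses: (A,X), (B,X) → Nash equilibria.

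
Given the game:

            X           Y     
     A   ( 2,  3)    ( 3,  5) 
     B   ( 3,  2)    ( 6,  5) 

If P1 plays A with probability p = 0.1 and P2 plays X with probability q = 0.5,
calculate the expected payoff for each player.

E[P1] = 4.3, E[P2] = 3.55

Work:
E[P1] = p·q·π₁(A,X) + p·(1-q)·π₁(A,Y) + (1-p)·q·π₁(B,X) + (1-p)·(1-q)·π₁(B,Y)
= 0.1·0.5·2 + 0.1·0.5·3 + 0.9·0.5·3 + 0.9·0.5·6
= 4.3

E[P2] = 3.55 (similar calculation)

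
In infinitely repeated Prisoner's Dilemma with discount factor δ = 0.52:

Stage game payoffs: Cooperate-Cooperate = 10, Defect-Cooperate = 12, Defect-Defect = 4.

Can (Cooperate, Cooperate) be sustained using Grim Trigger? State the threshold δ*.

δ* = 0.25; since δ = 0.52 ≥ 0.25, cooperation can be sustained

Work:
For Grim Trigger:
Cooperate forever: 10/(1-δ)
Defect then punished: 12 + 4·δ/(1-δ)
Need: 10/(1-δ) ≥ 12 + 4·δ/(1-δ)
Solving: δ ≥ (T-R)/(T-P) = (12-10)/(12-4) = 0.25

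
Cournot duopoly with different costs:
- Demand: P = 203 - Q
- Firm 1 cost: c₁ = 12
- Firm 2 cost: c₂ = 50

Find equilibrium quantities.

q₁* = 76.33, q₂* = 38.33

Work:
Reaction: q₁ = (203 - 12 - q₂)/2
Reaction: q₂ = (203 - 50 - q₁)/2
Solve simultaneously:
q₁* = (203 - 2×12 + 50)/3 = 76.33
q₂* = (203 - 2×50 + 12)/3 = 38.33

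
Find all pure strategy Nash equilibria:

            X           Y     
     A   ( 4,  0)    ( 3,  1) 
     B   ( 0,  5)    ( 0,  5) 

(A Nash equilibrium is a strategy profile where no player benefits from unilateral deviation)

Nash equilibrium: (A, Y)

Work:
Best responses:
  P1 vs X: payoffs [4, 0] → best response A (payoff 4)
  P1 vs Y: payoffs [3, 0] → best response A (payoff 3)
  P2 vs A: payoffs [0, 1] → best response Y (payoff 1)
  P2 vs B: payoffs [5, 5] → best response X/Y (payoff 5)
Mutual best responses: (A,Y) → Nash equilibria.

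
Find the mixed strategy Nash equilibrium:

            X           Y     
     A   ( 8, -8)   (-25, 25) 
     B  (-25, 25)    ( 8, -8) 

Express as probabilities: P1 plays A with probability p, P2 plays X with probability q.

p = 0.5, q = 0.5

Work:
Find probabilities that make opponent indifferent:
P2 chooses q to make P1 indifferent between A and B
P1 chooses p to make P2 indifferent between X and Y
Mixed NE: P1 plays (A: 0.5, B: 0.5), P2 plays (X: 0.5, Y: 0.5)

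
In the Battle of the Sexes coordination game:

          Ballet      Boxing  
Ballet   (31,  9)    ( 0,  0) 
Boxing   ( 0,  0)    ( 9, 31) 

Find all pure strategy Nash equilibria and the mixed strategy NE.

Pure NE: (Ballet, Ballet) and (Boxing, Boxing); Mixed NE: p = 0.775, q = 0.225

Work:
Check pure NE:
(Ballet, Ballet): (31, 9) - no unilateral deviation beneficial
(Boxing, Boxing): (9, 31) - no unilateral deviation beneficial
Mixed NE: P1 plays Ballet with p = 0.775, P2 plays Ballet with q = 0.225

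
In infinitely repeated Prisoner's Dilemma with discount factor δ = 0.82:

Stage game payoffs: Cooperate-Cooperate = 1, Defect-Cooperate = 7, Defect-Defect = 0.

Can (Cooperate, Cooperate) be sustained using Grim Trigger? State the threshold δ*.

δ* = 0.8571; since δ = 0.82 < 0.8571, cooperation cannot be sustained

Work:
For Grim Trigger:
Cooperate forever: 1/(1-δ)
Defect then punished: 7 + 0·δ/(1-δ)
Need: 1/(1-δ) ≥ 7 + 0·δ/(1-δ)
Solving: δ ≥ (T-R)/(T-P) = (7-1)/(7-0) = 0.8571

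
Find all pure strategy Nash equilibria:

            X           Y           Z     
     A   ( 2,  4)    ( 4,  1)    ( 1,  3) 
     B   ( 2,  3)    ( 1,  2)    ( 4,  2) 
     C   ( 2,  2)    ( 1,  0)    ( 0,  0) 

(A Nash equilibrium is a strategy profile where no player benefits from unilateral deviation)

Nash equilibrium: (A, X), (B, X), (C, X)

Work:
Best responses:
  P1 vs X: payoffs [2, 2, 2] → best response A/B/C (payoff 2)
  P1 vs Y: payoffs [4, 1, 1] → best response A (payoff 4)
  P1 vs Z: payoffs [1, 4, 0] → best response B (payoff 4)
  P2 vs A: payoffs [4, 1, 3] → best response X (payoff 4)
  P2 vs B: payoffs [3, 2, 2] → best response X (payoff 3)
  P2 vs C: payoffs [2, 0, 0] → best response X (payoff 2)
Mutual best responses: (A,X), (B,X), (C,X) → Nash equilibria.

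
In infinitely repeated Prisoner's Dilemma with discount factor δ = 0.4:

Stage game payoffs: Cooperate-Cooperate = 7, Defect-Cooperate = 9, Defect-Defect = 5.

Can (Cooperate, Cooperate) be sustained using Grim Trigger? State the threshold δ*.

δ* = 0.5; since δ = 0.4 < 0.5, cooperation cannot be sustained

Work:
For Grim Trigger:
Cooperate forever: 7/(1-δ)
Defect then punished: 9 + 5·δ/(1-δ)
Need: 7/(1-δ) ≥ 9 + 5·δ/(1-δ)
Solving: δ ≥ (T-R)/(T-P) = (9-7)/(9-5) = 0.5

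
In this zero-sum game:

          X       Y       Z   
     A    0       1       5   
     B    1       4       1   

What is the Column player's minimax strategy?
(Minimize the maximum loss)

Column should play X, value = 1

Work:
Column player minimizes Row's maximum payoff:
Column X: max payoff to Row = 1
Column Y: max payoff to Row = 4
Column Z: max payoff to Row = 5
Minimum is 1, achieved by column X.
Minimax strategy: X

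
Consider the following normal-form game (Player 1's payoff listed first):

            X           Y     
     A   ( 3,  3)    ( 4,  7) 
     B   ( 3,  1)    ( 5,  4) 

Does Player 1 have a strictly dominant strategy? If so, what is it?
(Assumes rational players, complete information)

No strictly dominant strategy exists for Player 1

Work:
A strategy strictly dominates another if it gives a strictly higher payoff against every opponent action. Compare each pair of P1's strategies column-by-column:
  A vs B: [3 vs 3, 4 vs 5] → A does not strictly dominate B (column X: 3 ≤ 3)
  B vs A: [3 vs 3, 5 vs 4] → B does not strictly dominate A (column X: 3 ≤ 3)
No single strategy strictly dominates all others → no strictly dominant strategy.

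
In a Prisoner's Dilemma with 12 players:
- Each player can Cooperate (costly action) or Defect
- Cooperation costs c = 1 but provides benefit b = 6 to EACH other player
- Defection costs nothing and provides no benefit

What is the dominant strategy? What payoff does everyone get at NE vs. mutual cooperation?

Dominant: Defect; NE payoff = 0; Coop payoff = 65

Work:
Defect dominates (saves cost c = 1, benefit to others is external)
NE: All defect → everyone gets 0
If all cooperate: each receives (11)×6 - 1 = 65
Social dilemma: 65 > 0 but NE gives 0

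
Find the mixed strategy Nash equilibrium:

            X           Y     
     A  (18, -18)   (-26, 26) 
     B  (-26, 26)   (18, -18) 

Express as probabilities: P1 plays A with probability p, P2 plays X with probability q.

p = 0.5, q = 0.5

Work:
Find probabilities that make opponent indifferent:
P2 chooses q to make P1 indifferent between A and B
P1 chooses p to make P2 indifferent between X and Y
Mixed NE: P1 plays (A: 0.5, B: 0.5), P2 plays (X: 0.5, Y: 0.5)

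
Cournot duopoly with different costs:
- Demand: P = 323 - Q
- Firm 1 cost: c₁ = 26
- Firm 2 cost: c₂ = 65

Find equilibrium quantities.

q₁* = 112.0, q₂* = 73.0

Work:
Reaction: q₁ = (323 - 26 - q₂)/2
Reaction: q₂ = (323 - 65 - q₁)/2
Solve simultaneously:
q₁* = (323 - 2×26 + 65)/3 = 112.0
q₂* = (323 - 2×65 + 26)/3 = 73.0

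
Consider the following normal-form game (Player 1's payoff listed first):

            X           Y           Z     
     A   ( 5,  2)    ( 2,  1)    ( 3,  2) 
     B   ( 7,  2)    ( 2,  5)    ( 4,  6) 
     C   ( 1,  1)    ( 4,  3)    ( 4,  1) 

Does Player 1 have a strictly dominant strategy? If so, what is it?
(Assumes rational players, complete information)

No strictly dominant strategy exists for Player 1

Work:
A strategy strictly dominates another if it gives a strictly higher payoff against every opponent action. Compare each pair of P1's strategies column-by-column:
  A vs B: [5 vs 7, 2 vs 2, 3 vs 4] → A does not strictly dominate B (column X: 5 ≤ 7)
  A vs C: [5 vs 1, 2 vs 4, 3 vs 4] → A does not strictly dominate C (column Y: 2 ≤ 4)
  B vs A: [7 vs 5, 2 vs 2, 4 vs 3] → B does not strictly dominate A (column Y: 2 ≤ 2)
  B vs C: [7 vs 1, 2 vs 4, 4 vs 4] → B does not strictly dominate C (column Y: 2 ≤ 4)
  C vs A: [1 vs 5, 4 vs 2, 4 vs 3] → C does not strictly dominate A (column X: 1 ≤ 5)
  C vs B: [1 vs 7, 4 vs 2, 4 vs 4] → C does not strictly dominate B (column X: 1 ≤ 7)
No single strategy strictly dominates all others → no strictly dominant strategy.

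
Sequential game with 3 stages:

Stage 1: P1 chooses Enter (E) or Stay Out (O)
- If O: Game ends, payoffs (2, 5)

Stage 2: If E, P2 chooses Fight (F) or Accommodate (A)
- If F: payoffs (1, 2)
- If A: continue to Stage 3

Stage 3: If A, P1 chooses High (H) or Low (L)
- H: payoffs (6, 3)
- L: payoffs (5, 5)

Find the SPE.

SPE: (E, A, H); Outcome (6, 3)

Work:
Stage 3: P1 chooses H (6 vs 5)
Stage 2: P2: F->2, A->3 (anticipating H). Choose A
Stage 1: P1: O->2, E->6 (anticipating A, H). Choose E
SPE path: E -> A -> H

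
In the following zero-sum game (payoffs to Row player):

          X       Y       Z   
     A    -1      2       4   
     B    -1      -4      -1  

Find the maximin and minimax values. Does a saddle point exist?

Maximin = -1, Minimax = -1, Saddle: True

Work:
Row minimums: [-1, -4] → maximin = -1
Column maximums: [-1, 2, 4] → minimax = -1
Saddle point exists! Game value = -1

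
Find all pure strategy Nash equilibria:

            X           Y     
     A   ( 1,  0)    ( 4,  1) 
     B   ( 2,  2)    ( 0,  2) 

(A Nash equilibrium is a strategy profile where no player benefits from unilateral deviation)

Nash equilibrium: (A, Y), (B, X)

Work:
Best responses:
  P1 vs X: payoffs [1, 2] → best response B (payoff 2)
  P1 vs Y: payoffs [4, 0] → best response A (payoff 4)
  P2 vs A: payoffs [0, 1] → best response Y (payoff 1)
  P2 vs B: payoffs [2, 2] → best response X/Y (payoff 2)
Mutual best responses: (A,Y), (B,X) → Nash equilibria.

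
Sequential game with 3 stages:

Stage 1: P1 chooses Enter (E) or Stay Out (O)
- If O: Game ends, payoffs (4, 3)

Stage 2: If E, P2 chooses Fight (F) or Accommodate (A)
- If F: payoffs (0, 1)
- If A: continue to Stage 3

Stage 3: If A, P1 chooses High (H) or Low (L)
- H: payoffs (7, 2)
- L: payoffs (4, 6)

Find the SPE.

SPE: (E, A, H); Outcome (7, 2)

Work:
Stage 3: P1 chooses H (7 vs 4)
Stage 2: P2: F->1, A->2 (anticipating H). Choose A
Stage 1: P1: O->4, E->7 (anticipating A, H). Choose E
SPE path: E -> A -> H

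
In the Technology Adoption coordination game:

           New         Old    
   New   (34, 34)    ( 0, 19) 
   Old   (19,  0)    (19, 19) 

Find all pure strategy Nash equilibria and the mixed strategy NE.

Pure NE: (New, New) and (Old, Old); Mixed NE: p = 0.5588, q = 0.5588

Work:
Check pure NE:
(New, New): (34, 34) - no unilateral deviation beneficial
(Old, Old): (19, 19) - no unilateral deviation beneficial
Mixed NE: P1 plays New with p = 0.5588, P2 plays New with q = 0.5588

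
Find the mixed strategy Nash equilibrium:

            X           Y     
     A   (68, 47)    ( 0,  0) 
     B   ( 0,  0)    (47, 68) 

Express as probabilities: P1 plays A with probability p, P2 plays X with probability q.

p = 0.5913, q = 0.4087

Work:
Find probabilities that make opponent indifferent:
P2 chooses q to make P1 indifferent between A and B
P1 chooses p to make P2 indifferent between X and Y
Mixed NE: P1 plays (A: 0.5913, B: 0.4087), P2 plays (X: 0.4087, Y: 0.5913)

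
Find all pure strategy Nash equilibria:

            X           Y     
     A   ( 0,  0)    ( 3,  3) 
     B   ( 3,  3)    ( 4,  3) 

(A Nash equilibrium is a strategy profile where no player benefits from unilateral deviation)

Nash equilibrium: (B, X), (B, Y)

Work:
Best responses:
  P1 vs X: payoffs [0, 3] → best response B (payoff 3)
  P1 vs Y: payoffs [3, 4] → best response B (payoff 4)
  P2 vs A: payoffs [0, 3] → best response Y (payoff 3)
  P2 vs B: payoffs [3, 3] → best response X/Y (payoff 3)
Mutual best responses: (B,X), (B,Y) → Nash equilibria.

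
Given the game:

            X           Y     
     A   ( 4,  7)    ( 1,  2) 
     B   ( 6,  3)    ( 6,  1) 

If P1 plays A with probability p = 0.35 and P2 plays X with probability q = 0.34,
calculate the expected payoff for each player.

E[P1] = 4.607, E[P2] = 2.387

Work:
E[P1] = p·q·π₁(A,X) + p·(1-q)·π₁(A,Y) + (1-p)·q·π₁(B,X) + (1-p)·(1-q)·π₁(B,Y)
= 0.35·0.34·4 + 0.35·0.66·1 + 0.65·0.34·6 + 0.65·0.66·6
= 4.607

E[P2] = 2.387 (similar calculation)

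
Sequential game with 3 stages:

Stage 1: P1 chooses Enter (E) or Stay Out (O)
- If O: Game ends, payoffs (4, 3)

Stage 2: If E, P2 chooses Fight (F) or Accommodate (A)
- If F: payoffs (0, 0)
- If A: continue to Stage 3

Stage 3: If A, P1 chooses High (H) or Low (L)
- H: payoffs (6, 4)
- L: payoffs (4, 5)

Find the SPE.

SPE: (E, A, H); Outcome (6, 4)

Work:
Stage 3: P1 chooses H (6 vs 4)
Stage 2: P2: F->0, A->4 (anticipating H). Choose A
Stage 1: P1: O->4, E->6 (anticipating A, H). Choose E
SPE path: E -> A -> H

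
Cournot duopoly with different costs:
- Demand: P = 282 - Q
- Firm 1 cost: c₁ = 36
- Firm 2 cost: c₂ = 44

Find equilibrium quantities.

q₁* = 84.67, q₂* = 76.67

Work:
Reaction: q₁ = (282 - 36 - q₂)/2
Reaction: q₂ = (282 - 44 - q₁)/2
Solve simultaneously:
q₁* = (282 - 2×36 + 44)/3 = 84.67
q₂* = (282 - 2×44 + 36)/3 = 76.67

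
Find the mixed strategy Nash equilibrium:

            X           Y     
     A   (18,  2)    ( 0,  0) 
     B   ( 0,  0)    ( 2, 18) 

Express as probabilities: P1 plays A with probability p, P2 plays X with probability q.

p = 0.9, q = 0.1

Work:
Find probabilities that make opponent indifferent:
P2 chooses q to make P1 indifferent between A and B
P1 chooses p to make P2 indifferent between X and Y
Mixed NE: P1 plays (A: 0.9, B: 0.1), P2 plays (X: 0.1, Y: 0.9)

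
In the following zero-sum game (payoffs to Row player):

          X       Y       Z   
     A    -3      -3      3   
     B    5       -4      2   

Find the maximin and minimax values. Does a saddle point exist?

Maximin = -3, Minimax = -3, Saddle: True

Work:
Row minimums: [-3, -4] → maximin = -3
Column maximums: [5, -3, 3] → minimax = -3
Saddle point exists! Game value = -3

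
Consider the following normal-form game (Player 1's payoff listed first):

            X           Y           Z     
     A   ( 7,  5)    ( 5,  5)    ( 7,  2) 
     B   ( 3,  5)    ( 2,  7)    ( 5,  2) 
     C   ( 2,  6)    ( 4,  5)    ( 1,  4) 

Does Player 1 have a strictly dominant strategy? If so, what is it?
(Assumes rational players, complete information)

Yes, Player 1's strictly dominant strategy is A

Work:
A strategy strictly dominates another if it gives a strictly higher payoff against every opponent action. Compare each pair of P1's strategies column-by-column:
  A vs B: [7 vs 3, 5 vs 2, 7 vs 5] → A strictly dominates B
  A vs C: [7 vs 2, 5 vs 4, 7 vs 1] → A strictly dominates C
  B vs A: [3 vs 7, 2 vs 5, 5 vs 7] → B does not strictly dominate A (column X: 3 ≤ 7)
  B vs C: [3 vs 2, 2 vs 4, 5 vs 1] → B does not strictly dominate C (column Y: 2 ≤ 4)
  C vs A: [2 vs 7, 4 vs 5, 1 vs 7] → C does not strictly dominate A (column X: 2 ≤ 7)
  C vs B: [2 vs 3, 4 vs 2, 1 vs 5] → C does not strictly dominate B (column X: 2 ≤ 3)
A strictly dominates every other strategy → strictly dominant.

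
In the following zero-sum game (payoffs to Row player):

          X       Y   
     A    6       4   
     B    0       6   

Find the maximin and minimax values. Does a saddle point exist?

Maximin = 4, Minimax = 6, Saddle: False

Work:
Row minimums: [4, 0] → maximin = 4
Column maximums: [6, 6] → minimax = 6
No saddle point (maximin ≠ minimax). Mixed strategy needed.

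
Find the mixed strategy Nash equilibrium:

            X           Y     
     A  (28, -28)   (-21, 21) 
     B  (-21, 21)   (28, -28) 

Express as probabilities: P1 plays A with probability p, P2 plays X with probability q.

p = 0.5, q = 0.5

Work:
Find probabilities that make opponent indifferent:
P2 chooses q to make P1 indifferent between A and B
P1 chooses p to make P2 indifferent between X and Y
Mixed NE: P1 plays (A: 0.5, B: 0.5), P2 plays (X: 0.5, Y: 0.5)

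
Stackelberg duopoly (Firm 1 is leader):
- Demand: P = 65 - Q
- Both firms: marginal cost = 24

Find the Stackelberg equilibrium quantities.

q₁* (leader) = 20.5, q₂* (follower) = 10.25

Work:
Follower's reaction: q₂ = (a - c - q₁)/2
Leader substitutes: π₁ = q₁·(a - q₁ - (a-c-q₁)/2 - c)
FOC: q₁* = (65 - 24)/2 = 20.50
Then: q₂* = (65 - 24 - 20.5)/2 = 10.25
Leader has first-mover advantage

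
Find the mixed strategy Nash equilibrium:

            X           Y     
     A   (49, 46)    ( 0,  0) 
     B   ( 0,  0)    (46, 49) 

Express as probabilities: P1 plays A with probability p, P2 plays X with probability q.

p = 0.5158, q = 0.4842

Work:
Find probabilities that make opponent indifferent:
P2 chooses q to make P1 indifferent between A and B
P1 chooses p to make P2 indifferent between X and Y
Mixed NE: P1 plays (A: 0.5158, B: 0.4842), P2 plays (X: 0.4842, Y: 0.5158)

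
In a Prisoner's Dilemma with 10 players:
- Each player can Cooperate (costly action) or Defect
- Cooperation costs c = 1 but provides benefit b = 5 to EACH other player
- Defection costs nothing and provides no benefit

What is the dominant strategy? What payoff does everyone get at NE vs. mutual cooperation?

Dominant: Defect; NE payoff = 0; Coop payoff = 44

Work:
Defect dominates (saves cost c = 1, benefit to others is external)
NE: All defect → everyone gets 0
If all cooperate: each receives (9)×5 - 1 = 44
Social dilemma: 44 > 0 but NE gives 0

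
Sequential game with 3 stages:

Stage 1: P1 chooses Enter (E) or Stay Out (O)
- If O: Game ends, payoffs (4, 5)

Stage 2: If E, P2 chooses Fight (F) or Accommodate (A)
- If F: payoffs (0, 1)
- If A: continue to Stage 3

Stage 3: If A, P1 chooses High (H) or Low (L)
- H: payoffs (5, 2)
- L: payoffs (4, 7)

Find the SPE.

SPE: (E, A, H); Outcome (5, 2)

Work:
Stage 3: P1 chooses H (5 vs 4)
Stage 2: P2: F->1, A->2 (anticipating H). Choose A
Stage 1: P1: O->4, E->5 (anticipating A, H). Choose E
SPE path: E -> A -> H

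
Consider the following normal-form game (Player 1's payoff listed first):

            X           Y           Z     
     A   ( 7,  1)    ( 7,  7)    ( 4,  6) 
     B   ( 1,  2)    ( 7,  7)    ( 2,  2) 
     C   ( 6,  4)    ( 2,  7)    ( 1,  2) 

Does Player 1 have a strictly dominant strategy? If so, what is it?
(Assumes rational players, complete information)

No strictly dominant strategy exists for Player 1

Work:
A strategy strictly dominates another if it gives a strictly higher payoff against every opponent action. Compare each pair of P1's strategies column-by-column:
  A vs B: [7 vs 1, 7 vs 7, 4 vs 2] → A does not strictly dominate B (column Y: 7 ≤ 7)
  A vs C: [7 vs 6, 7 vs 2, 4 vs 1] → A strictly dominates C
  B vs A: [1 vs 7, 7 vs 7, 2 vs 4] → B does not strictly dominate A (column X: 1 ≤ 7)
  B vs C: [1 vs 6, 7 vs 2, 2 vs 1] → B does not strictly dominate C (column X: 1 ≤ 6)
  C vs A: [6 vs 7, 2 vs 7, 1 vs 4] → C does not strictly dominate A (column X: 6 ≤ 7)
  C vs B: [6 vs 1, 2 vs 7, 1 vs 2] → C does not strictly dominate B (column Y: 2 ≤ 7)
No single strategy strictly dominates all others → no strictly dominant strategy.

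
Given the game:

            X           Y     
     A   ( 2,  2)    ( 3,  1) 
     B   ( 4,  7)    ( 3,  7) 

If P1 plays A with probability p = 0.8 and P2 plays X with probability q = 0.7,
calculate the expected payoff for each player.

E[P1] = 2.58, E[P2] = 2.76

Work:
E[P1] = p·q·π₁(A,X) + p·(1-q)·π₁(A,Y) + (1-p)·q·π₁(B,X) + (1-p)·(1-q)·π₁(B,Y)
= 0.8·0.7·2 + 0.8·0.3·3 + 0.2·0.7·4 + 0.2·0.3·3
= 2.58

E[P2] = 2.76 (similar calculation)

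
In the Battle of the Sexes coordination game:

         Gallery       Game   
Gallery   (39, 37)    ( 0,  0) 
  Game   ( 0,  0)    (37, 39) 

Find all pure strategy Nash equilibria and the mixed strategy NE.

Pure NE: (Gallery, Gallery) and (Game, Game); Mixed NE: p = 0.5132, q = 0.4868

Work:
Check pure NE:
(Gallery, Gallery): (39, 37) - no unilateral deviation beneficial
(Game, Game): (37, 39) - no unilateral deviation beneficial
Mixed NE: P1 plays Gallery with p = 0.5132, P2 plays Gallery with q = 0.4868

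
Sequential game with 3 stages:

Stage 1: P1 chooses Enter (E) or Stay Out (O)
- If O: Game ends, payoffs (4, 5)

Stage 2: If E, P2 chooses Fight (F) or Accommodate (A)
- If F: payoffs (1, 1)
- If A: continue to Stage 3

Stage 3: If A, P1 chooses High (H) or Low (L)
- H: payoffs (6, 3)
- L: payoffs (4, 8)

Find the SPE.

SPE: (E, A, H); Outcome (6, 3)

Work:
Stage 3: P1 chooses H (6 vs 4)
Stage 2: P2: F->1, A->3 (anticipating H). Choose A
Stage 1: P1: O->4, E->6 (anticipating A, H). Choose E
SPE path: E -> A -> H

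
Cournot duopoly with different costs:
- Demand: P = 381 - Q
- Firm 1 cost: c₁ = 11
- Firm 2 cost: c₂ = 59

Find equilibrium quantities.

q₁* = 139.33, q₂* = 91.33

Work:
Reaction: q₁ = (381 - 11 - q₂)/2
Reaction: q₂ = (381 - 59 - q₁)/2
Solve simultaneously:
q₁* = (381 - 2×11 + 59)/3 = 139.33
q₂* = (381 - 2×59 + 11)/3 = 91.33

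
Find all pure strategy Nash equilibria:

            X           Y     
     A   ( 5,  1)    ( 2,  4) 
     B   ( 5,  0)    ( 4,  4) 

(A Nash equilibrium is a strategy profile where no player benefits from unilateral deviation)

Nash equilibrium: (B, Y)

Work:
Best responses:
  P1 vs X: payoffs [5, 5] → best response A/B (payoff 5)
  P1 vs Y: payoffs [2, 4] → best response B (payoff 4)
  P2 vs A: payoffs [1, 4] → best response Y (payoff 4)
  P2 vs B: payoffs [0, 4] → best response Y (payoff 4)
Mutual best responses: (B,Y) → Nash equilibria.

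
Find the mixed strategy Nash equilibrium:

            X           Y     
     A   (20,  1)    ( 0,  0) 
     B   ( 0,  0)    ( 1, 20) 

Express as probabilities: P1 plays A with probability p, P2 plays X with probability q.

p = 0.9524, q = 0.0476

Work:
Find probabilities that make opponent indifferent:
P2 chooses q to make P1 indifferent between A and B
P1 chooses p to make P2 indifferent between X and Y
Mixed NE: P1 plays (A: 0.9524, B: 0.0476), P2 plays (X: 0.0476, Y: 0.9524)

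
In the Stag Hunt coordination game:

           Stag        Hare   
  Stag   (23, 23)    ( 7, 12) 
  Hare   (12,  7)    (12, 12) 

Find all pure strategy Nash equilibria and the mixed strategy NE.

Pure NE: (Stag, Stag) and (Hare, Hare); Mixed NE: p = 0.3125, q = 0.3125

Work:
Check pure NE:
(Stag, Stag): (23, 23) - no unilateral deviation beneficial
(Hare, Hare): (12, 12) - no unilateral deviation beneficial
Mixed NE: P1 plays Stag with p = 0.3125, P2 plays Stag with q = 0.3125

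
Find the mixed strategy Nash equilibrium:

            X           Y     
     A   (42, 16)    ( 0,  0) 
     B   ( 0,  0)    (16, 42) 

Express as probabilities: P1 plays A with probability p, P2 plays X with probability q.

p = 0.7241, q = 0.2759

Work:
Find probabilities that make opponent indifferent:
P2 chooses q to make P1 indifferent between A and B
P1 chooses p to make P2 indifferent between X and Y
Mixed NE: P1 plays (A: 0.7241, B: 0.2759), P2 plays (X: 0.2759, Y: 0.7241)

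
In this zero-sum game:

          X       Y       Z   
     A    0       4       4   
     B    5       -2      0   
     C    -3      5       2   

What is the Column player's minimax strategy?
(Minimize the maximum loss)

Column should play Z, value = 4

Work:
Column player minimizes Row's maximum payoff:
Column X: max payoff to Row = 5
Column Y: max payoff to Row = 5
Column Z: max payoff to Row = 4
Minimum is 4, achieved by column Z.
Minimax strategy: Z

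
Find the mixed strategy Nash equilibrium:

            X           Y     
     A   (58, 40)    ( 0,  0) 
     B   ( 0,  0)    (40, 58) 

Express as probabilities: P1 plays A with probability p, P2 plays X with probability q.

p = 0.5918, q = 0.4082

Work:
Find probabilities that make opponent indifferent:
P2 chooses q to make P1 indifferent between A and B
P1 chooses p to make P2 indifferent between X and Y
Mixed NE: P1 plays (A: 0.5918, B: 0.4082), P2 plays (X: 0.4082, Y: 0.5918)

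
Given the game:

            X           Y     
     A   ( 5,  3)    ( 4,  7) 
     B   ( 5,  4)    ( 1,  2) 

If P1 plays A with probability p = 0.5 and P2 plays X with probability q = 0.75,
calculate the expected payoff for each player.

E[P1] = 4.375, E[P2] = 3.75

Work:
E[P1] = p·q·π₁(A,X) + p·(1-q)·π₁(A,Y) + (1-p)·q·π₁(B,X) + (1-p)·(1-q)·π₁(B,Y)
= 0.5·0.75·5 + 0.5·0.25·4 + 0.5·0.75·5 + 0.5·0.25·1
= 4.375

E[P2] = 3.75 (similar calculation)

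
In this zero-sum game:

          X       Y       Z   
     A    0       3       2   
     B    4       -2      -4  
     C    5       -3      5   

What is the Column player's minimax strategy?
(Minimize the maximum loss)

Column should play Y, value = 3

Work:
Column player minimizes Row's maximum payoff:
Column X: max payoff to Row = 5
Column Y: max payoff to Row = 3
Column Z: max payoff to Row = 5
Minimum is 3, achieved by column Y.
Minimax strategy: Y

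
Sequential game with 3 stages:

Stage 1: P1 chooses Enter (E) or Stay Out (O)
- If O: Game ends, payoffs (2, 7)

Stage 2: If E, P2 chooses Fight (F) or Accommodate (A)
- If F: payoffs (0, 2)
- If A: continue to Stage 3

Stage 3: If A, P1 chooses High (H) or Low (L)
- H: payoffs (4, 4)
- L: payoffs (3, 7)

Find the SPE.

SPE: (E, A, H); Outcome (4, 4)

Work:
Stage 3: P1 chooses H (4 vs 3)
Stage 2: P2: F->2, A->4 (anticipating H). Choose A
Stage 1: P1: O->2, E->4 (anticipating A, H). Choose E
SPE path: E -> A -> H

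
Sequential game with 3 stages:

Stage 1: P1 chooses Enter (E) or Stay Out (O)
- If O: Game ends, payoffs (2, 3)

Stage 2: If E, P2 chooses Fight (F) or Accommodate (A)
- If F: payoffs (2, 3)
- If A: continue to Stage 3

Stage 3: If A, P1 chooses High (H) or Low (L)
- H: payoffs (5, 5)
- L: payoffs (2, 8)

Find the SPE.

SPE: (E, A, H); Outcome (5, 5)

Work:
Stage 3: P1 chooses H (5 vs 2)
Stage 2: P2: F->3, A->5 (anticipating H). Choose A
Stage 1: P1: O->2, E->5 (anticipating A, H). Choose E
SPE path: E -> A -> H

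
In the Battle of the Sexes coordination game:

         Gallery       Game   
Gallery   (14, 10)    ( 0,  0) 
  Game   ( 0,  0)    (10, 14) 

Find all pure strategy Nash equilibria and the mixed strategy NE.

Pure NE: (Gallery, Gallery) and (Game, Game); Mixed NE: p = 0.5833, q = 0.4167

Work:
Check pure NE:
(Gallery, Gallery): (14, 10) - no unilateral deviation beneficial
(Game, Game): (10, 14) - no unilateral deviation beneficial
Mixed NE: P1 plays Gallery with p = 0.5833, P2 plays Gallery with q = 0.4167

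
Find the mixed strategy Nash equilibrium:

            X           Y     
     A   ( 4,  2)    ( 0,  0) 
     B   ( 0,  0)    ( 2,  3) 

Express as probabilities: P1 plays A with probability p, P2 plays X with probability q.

p = 0.6, q = 0.3333

Work:
Find probabilities that make opponent indifferent:
P2 chooses q to make P1 indifferent between A and B
P1 chooses p to make P2 indifferent between X and Y
Mixed NE: P1 plays (A: 0.6, B: 0.4), P2 plays (X: 0.3333, Y: 0.6667)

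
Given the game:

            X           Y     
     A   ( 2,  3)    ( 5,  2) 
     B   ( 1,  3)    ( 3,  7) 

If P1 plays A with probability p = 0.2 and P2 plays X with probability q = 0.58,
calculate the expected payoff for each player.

E[P1] = 2.124, E[P2] = 4.26

Work:
E[P1] = p·q·π₁(A,X) + p·(1-q)·π₁(A,Y) + (1-p)·q·π₁(B,X) + (1-p)·(1-q)·π₁(B,Y)
= 0.2·0.58·2 + 0.2·0.42·5 + 0.8·0.58·1 + 0.8·0.42·3
= 2.124

E[P2] = 4.26 (similar calculation)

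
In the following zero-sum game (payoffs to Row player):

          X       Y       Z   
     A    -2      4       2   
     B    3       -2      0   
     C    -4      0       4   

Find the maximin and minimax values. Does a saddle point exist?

Maximin = -2, Minimax = 3, Saddle: False

Work:
Row minimums: [-2, -2, -4] → maximin = -2
Column maximums: [3, 4, 4] → minimax = 3
No saddle point (maximin ≠ minimax). Mixed strategy needed.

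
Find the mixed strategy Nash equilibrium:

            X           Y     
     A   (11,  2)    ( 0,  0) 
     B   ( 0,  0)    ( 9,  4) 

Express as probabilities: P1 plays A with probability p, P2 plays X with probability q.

p = 0.6667, q = 0.45

Work:
Find probabilities that make opponent indifferent:
P2 chooses q to make P1 indifferent between A and B
P1 chooses p to make P2 indifferent between X and Y
Mixed NE: P1 plays (A: 0.6667, B: 0.3333), P2 plays (X: 0.45, Y: 0.55)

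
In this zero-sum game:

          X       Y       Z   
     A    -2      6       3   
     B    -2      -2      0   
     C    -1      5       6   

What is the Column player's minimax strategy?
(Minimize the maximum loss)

Column should play X, value = -1

Work:
Column player minimizes Row's maximum payoff:
Column X: max payoff to Row = -1
Column Y: max payoff to Row = 6
Column Z: max payoff to Row = 6
Minimum is -1, achieved by column X.
Minimax strategy: X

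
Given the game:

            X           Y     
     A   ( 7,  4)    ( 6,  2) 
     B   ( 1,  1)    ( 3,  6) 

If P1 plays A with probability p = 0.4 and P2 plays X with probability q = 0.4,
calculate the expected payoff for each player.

E[P1] = 3.88, E[P2] = 3.52

Work:
E[P1] = p·q·π₁(A,X) + p·(1-q)·π₁(A,Y) + (1-p)·q·π₁(B,X) + (1-p)·(1-q)·π₁(B,Y)
= 0.4·0.4·7 + 0.4·0.6·6 + 0.6·0.4·1 + 0.6·0.6·3
= 3.88

E[P2] = 3.52 (similar calculation)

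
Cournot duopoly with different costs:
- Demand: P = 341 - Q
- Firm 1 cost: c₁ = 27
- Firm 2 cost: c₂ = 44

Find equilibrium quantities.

q₁* = 110.33, q₂* = 93.33

Work:
Reaction: q₁ = (341 - 27 - q₂)/2
Reaction: q₂ = (341 - 44 - q₁)/2
Solve simultaneously:
q₁* = (341 - 2×27 + 44)/3 = 110.33
q₂* = (341 - 2×44 + 27)/3 = 93.33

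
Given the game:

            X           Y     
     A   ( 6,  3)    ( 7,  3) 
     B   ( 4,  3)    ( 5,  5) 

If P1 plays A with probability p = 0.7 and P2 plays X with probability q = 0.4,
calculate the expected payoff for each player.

E[P1] = 6.0, E[P2] = 3.36

Work:
E[P1] = p·q·π₁(A,X) + p·(1-q)·π₁(A,Y) + (1-p)·q·π₁(B,X) + (1-p)·(1-q)·π₁(B,Y)
= 0.7·0.4·6 + 0.7·0.6·7 + 0.3·0.4·4 + 0.3·0.6·5
= 6.0

E[P2] = 3.36 (similar calculation)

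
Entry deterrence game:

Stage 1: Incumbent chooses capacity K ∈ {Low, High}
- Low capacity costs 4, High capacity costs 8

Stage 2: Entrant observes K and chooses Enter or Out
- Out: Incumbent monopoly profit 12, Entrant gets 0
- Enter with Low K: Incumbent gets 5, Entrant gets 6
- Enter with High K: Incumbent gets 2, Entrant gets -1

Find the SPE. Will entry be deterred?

SPE: (High, Enter|Low, Out|High); Entry deterred. Incumbent net profit = 4

Work:
After Low K: Entrant enters (6 > 0)
After High K: Entrant stays out (-1 < 0)
Incumbent: Low → 5−4=1, High → 12−8=4
Incumbent chooses High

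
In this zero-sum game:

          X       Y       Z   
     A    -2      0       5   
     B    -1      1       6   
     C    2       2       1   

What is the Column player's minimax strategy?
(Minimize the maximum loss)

Column should play X or Y (all achieve the minimum), value = 2

Work:
Column player minimizes Row's maximum payoff:
Column X: max payoff to Row = 2
Column Y: max payoff to Row = 2
Column Z: max payoff to Row = 6
Minimum is 2, achieved by columns X, Y (tied).
Each of X or Y is a minimax strategy.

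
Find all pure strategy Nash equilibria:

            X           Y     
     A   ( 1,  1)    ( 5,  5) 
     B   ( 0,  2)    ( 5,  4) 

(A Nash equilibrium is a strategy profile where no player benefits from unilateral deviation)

Nash equilibrium: (A, Y), (B, Y)

Work:
Best responses:
  P1 vs X: payoffs [1, 0] → best response A (payoff 1)
  P1 vs Y: payoffs [5, 5] → best response A/B (payoff 5)
  P2 vs A: payoffs [1, 5] → best response Y (payoff 5)
  P2 vs B: payoffs [2, 4] → best response Y (payoff 4)
Mutual best responses: (A,Y), (B,Y) → Nash equilibria.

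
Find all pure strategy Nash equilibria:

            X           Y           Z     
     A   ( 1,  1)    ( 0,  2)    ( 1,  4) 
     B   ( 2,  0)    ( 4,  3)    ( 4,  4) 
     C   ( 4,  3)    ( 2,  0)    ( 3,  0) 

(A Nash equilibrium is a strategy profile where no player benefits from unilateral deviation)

Nash equilibrium: (B, Z), (C, X)

Work:
Best responses:
  P1 vs X: payoffs [1, 2, 4] → best response C (payoff 4)
  P1 vs Y: payoffs [0, 4, 2] → best response B (payoff 4)
  P1 vs Z: payoffs [1, 4, 3] → best response B (payoff 4)
  P2 vs A: payoffs [1, 2, 4] → best response Z (payoff 4)
  P2 vs B: payoffs [0, 3, 4] → best response Z (payoff 4)
  P2 vs C: payoffs [3, 0, 0] → best response X (payoff 3)
Mutual best responses: (B,Z), (C,X) → Nash equilibria.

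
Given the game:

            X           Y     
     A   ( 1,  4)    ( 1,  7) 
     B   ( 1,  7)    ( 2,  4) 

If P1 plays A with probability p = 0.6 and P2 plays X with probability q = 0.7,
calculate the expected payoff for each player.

E[P1] = 1.12, E[P2] = 5.38

Work:
E[P1] = p·q·π₁(A,X) + p·(1-q)·π₁(A,Y) + (1-p)·q·π₁(B,X) + (1-p)·(1-q)·π₁(B,Y)
= 0.6·0.7·1 + 0.6·0.3·1 + 0.4·0.7·1 + 0.4·0.3·2
= 1.12

E[P2] = 5.38 (similar calculation)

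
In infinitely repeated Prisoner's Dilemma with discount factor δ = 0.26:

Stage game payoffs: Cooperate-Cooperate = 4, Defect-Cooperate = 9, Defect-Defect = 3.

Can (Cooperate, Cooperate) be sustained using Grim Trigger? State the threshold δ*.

δ* = 0.8333; since δ = 0.26 < 0.8333, cooperation cannot be sustained

Work:
For Grim Trigger:
Cooperate forever: 4/(1-δ)
Defect then punished: 9 + 3·δ/(1-δ)
Need: 4/(1-δ) ≥ 9 + 3·δ/(1-δ)
Solving: δ ≥ (T-R)/(T-P) = (9-4)/(9-3) = 0.8333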